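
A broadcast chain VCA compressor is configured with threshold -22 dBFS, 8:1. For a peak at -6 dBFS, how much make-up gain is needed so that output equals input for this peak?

14 dB

Without make-up, output = threshold + overshoot/8 = -22 + 2 = -20 dBFS.
Gap to target: 14 dB.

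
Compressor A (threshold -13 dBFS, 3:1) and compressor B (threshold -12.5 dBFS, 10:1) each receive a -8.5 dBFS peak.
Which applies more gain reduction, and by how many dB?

A: overshoot 4.5 dB → output overshoot 1.5 dB → GR 3 dB.
B: overshoot 4 dB → output overshoot 0.4 dB → GR 3.6 dB.
B reduces 0.6 dB more.

B, by 0.6 dB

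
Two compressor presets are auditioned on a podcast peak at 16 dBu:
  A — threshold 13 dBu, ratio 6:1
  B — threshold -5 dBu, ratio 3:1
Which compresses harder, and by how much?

A: 3 dB over, compressed to 0.5 dB over, so 2.5 dB of GR.
B: 21 dB over, compressed to 7 dB over, so 14 dB of GR.
B applies 11.5 dB more gain reduction.

B, by 11.5 dB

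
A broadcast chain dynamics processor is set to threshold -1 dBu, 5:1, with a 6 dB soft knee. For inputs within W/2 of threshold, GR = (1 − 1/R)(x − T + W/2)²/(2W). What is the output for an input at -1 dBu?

x − T + W/2 = -1 − (-1) + 3 = 3.
GR = (1 − 1/5) × 3² / 12 = 0.8 × 9 / 12 = 0.6 dB.
Output = -1 − 0.6 = -1.6 dBu.

-1.6 dBu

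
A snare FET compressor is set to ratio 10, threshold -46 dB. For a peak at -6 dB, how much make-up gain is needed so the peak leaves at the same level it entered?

Without make-up, output = threshold + overshoot/10 = -46 + 4 = -42 dB.
Gap to target: 36 dB.

36 dB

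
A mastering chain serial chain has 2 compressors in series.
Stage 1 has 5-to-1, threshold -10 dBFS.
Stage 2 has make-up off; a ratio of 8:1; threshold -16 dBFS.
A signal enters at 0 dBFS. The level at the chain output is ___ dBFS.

-15 dBFS

Stage 1: overshoot 10 dB → 10/5 = 2 dB → -8 dBFS.
Stage 2: overshoot 8 dB → 8/8 = 1 dB → -15 dBFS.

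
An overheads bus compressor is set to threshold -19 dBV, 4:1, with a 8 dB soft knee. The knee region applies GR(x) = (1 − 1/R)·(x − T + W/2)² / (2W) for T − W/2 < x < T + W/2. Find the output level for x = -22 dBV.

-22.046875 dBV

x − T + W/2 = -22 − (-19) + 4 = 1.
GR = (1 − 1/4) × 1² / 16 = 0.75 × 1 / 16 = 0.046875 dB.
Output = -22 − 0.046875 = -22.046875 dBV.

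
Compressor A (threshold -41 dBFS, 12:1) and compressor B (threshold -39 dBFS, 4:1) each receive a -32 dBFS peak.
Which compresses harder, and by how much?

A: overshoot 9 dB → output overshoot 0.75 dB → GR 8.25 dB.
B: overshoot 7 dB → output overshoot 1.75 dB → GR 5.25 dB.
A reduces 3 dB more.

A, by 3 dB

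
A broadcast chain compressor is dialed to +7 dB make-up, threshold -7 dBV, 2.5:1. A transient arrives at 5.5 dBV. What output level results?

Overshoot: 5.5 − (-7) = 12.5 dB.
The 12.5 dB excess becomes 5 dB after 2.5:1 reduction.
So the level is -7 + 5 = -2 dBV; make-up adds 7 dB, giving 5 dBV.

5 dBV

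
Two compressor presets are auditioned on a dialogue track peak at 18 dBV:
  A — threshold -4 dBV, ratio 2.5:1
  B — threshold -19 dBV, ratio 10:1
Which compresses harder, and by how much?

A: GR = 22 − 22/2.5 = 13.2 dB.
B: GR = 37 − 37/10 = 33.3 dB.
B applies 20.1 dB more gain reduction.

B, by 20.1 dB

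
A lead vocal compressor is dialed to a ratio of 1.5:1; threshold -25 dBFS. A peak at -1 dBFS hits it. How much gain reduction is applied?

The signal is 24 dB above threshold.
A 1.5:1 ratio leaves 16 dB of that excess.
So the signal is attenuated by 24 − 16 = 8 dB.

8 dB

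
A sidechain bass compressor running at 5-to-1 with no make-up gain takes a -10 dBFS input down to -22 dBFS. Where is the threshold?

Input is 15 dB above T (since output overshoot × R = input overshoot: (-22 − T)·5 = -10 − T gives T = -25 dBFS).
Check: -25 + (-10 − (-25))/5 = -25 + 3 = -22 dBFS. ✓

-25 dBFS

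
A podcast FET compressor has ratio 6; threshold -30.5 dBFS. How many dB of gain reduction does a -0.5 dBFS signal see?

25 dB

-0.5 dBFS exceeds the threshold by 30 dB.
After 6:1 compression the overshoot becomes 30/6 = 5 dB.
So the signal is attenuated by 30 − 5 = 25 dB.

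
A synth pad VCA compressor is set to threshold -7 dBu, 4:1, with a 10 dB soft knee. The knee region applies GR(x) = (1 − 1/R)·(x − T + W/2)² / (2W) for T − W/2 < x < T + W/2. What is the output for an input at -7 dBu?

x − T + W/2 = -7 − (-7) + 5 = 5.
GR = (1 − 1/4) × 5² / 20 = 0.75 × 25 / 20 = 0.9375 dB.
Output = -7 − 0.9375 = -7.9375 dBu.

-7.9375 dBu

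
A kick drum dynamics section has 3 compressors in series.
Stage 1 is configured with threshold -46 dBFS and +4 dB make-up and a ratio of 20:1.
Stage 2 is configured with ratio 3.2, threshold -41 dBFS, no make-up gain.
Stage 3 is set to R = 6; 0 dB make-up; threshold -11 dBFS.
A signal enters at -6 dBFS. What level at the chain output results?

Stage 1: -6 dBFS is 40 dB over -46 dBFS; at 20:1 that becomes 2 dB over, giving -44 dBFS; +4 dB make-up → -40 dBFS.
Stage 2: -40 dBFS is 1 dB over -41 dBFS; at 3.2:1 that becomes 0.3125 dB over, giving -40.6875 dBFS.
Stage 3: below threshold (-40.6875 ≤ -11); passes unchanged; output -40.6875 dBFS.

-40.6875 dBFS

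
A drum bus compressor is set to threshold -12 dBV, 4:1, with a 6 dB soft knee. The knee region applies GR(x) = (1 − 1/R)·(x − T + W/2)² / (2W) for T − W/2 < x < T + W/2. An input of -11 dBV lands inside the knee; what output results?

-12 dBV

x − T + W/2 = -11 − (-12) + 3 = 4.
GR = (1 − 1/4) × 4² / 12 = 0.75 × 16 / 12 = 1 dB.
Output = -11 − 1 = -12 dBV.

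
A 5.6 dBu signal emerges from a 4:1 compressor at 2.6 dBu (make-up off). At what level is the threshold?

Gain reduction = 5.6 − 2.6 = 3 dB; output overshoot = GR / (R − 1) = 3 / 3 = 1 dB.
Threshold = output − output overshoot = 2.6 − 1 = 1.6 dBu.

1.6 dBu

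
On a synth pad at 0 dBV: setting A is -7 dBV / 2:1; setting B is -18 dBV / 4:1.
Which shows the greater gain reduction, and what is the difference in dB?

A: overshoot 7 dB → output overshoot 3.5 dB → GR 3.5 dB.
B: overshoot 18 dB → output overshoot 4.5 dB → GR 13.5 dB.
B reduces 10 dB more.

B, by 10 dB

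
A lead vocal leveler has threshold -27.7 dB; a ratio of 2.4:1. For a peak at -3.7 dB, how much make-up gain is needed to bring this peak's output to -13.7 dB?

Overshoot 24 dB → 24/2.4 = 10 dB after compression, so the compressed level is -27.7 + 10 = -17.7 dB.
Make-up = target − compressed = -13.7 − (-17.7) = 4 dB.

4 dB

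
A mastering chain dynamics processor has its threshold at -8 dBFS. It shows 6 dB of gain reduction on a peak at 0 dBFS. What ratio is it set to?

4:1

Input overshoot = 0 − (-8) = 8 dB.
Output overshoot = 8 − 6 = 2 dB.
Ratio = input overshoot / output overshoot = 8 / 2 = 4.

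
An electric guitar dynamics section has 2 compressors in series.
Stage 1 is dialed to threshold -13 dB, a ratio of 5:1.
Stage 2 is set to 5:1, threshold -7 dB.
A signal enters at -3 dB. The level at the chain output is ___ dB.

Stage 1: overshoot 10 dB → 10/5 = 2 dB → -11 dB.
Stage 2: -11 dB ≤ -7 dB, so stage 2 doesn't engage; output -11 dB.

-11 dB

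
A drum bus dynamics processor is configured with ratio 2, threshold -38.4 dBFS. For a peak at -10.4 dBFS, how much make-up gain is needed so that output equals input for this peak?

14 dB

Without make-up, output = threshold + overshoot/2 = -38.4 + 14 = -24.4 dBFS.
Gap to target: 14 dB.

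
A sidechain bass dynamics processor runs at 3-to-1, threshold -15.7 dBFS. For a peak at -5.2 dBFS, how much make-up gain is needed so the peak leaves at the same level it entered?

7 dB

Without make-up, output = threshold + overshoot/3 = -15.7 + 3.5 = -12.2 dBFS.
Gap to target: 7 dB.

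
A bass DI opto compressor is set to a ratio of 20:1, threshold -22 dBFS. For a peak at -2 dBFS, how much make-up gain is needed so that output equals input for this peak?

The peak compresses to -22 + 20/20 = -21 dBFS.
To reach -2 dBFS requires -2 − (-21) = 19 dB of make-up.

19 dB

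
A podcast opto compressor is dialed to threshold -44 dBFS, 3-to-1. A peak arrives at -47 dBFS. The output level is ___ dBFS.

-47 dBFS

-47 dBFS is 3 dB below the -44 dBFS threshold, so no gain reduction is applied.
Output = input = -47 dBFS.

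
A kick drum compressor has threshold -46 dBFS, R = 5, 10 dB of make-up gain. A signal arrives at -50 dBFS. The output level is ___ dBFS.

-40 dBFS

-50 dBFS is 4 dB below the -46 dBFS threshold, so no gain reduction is applied.
Make-up gain adds 10 dB: -50 + 10 = -40 dBFS.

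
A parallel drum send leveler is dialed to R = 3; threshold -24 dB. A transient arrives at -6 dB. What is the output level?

-18 dB

Overshoot: -6 − (-24) = 18 dB.
The 18 dB excess becomes 6 dB after 3:1 reduction.
So the level is -24 + 6 = -18 dB.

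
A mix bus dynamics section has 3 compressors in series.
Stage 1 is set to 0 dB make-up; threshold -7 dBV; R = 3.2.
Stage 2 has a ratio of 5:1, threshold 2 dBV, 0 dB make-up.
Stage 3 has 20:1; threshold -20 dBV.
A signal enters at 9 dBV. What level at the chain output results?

Stage 1: 9 dBV is 16 dB over -7 dBV; at 3.2:1 that becomes 5 dB over, giving -2 dBV.
Stage 2: -2 dBV is at or below the 2 dBV threshold — no compression; output -2 dBV.
Stage 3: overshoot 18 dB → 18/20 = 0.9 dB → -19.1 dBV.

-19.1 dBV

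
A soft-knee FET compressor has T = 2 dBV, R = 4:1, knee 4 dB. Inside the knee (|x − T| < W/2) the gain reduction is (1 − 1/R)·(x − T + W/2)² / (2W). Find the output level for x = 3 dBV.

x − T + W/2 = 3 − 2 + 2 = 3.
GR = (1 − 1/4) × 3² / 8 = 0.75 × 9 / 8 = 0.84375 dB.
Output = 3 − 0.84375 = 2.15625 dBV.

2.15625 dBV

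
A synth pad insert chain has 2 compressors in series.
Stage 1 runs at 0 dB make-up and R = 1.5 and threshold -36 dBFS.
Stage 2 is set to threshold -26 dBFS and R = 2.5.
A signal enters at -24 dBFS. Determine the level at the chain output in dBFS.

-28 dBFS

Stage 1: overshoot 12 dB → 12/1.5 = 8 dB → -28 dBFS.
Stage 2: below threshold (-28 ≤ -26); passes unchanged; output -28 dBFS.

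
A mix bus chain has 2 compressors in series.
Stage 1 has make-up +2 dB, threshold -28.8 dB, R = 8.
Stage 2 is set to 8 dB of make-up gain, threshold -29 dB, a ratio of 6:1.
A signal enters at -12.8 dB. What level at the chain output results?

-20.3 dB

Stage 1: 16 dB above -28.8 dB, reduced 8:1 to 2 dB above → -26.8 dB; +2 dB make-up → -24.8 dB.
Stage 2: overshoot 4.2 dB → 4.2/6 = 0.7 dB → -28.3 dB; +8 dB make-up → -20.3 dB.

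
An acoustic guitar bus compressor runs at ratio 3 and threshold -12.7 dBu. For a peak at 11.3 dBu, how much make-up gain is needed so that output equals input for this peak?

Overshoot 24 dB → 24/3 = 8 dB after compression, so the compressed level is -12.7 + 8 = -4.7 dBu.
Make-up = target − compressed = 11.3 − (-4.7) = 16 dB.

16 dB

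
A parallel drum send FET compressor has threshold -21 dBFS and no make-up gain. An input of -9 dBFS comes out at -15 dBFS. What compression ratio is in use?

2:1

Input overshoot = -9 − (-21) = 12 dB; output overshoot = -15 − (-21) = 6 dB.
Ratio = 12 / 6 = 2.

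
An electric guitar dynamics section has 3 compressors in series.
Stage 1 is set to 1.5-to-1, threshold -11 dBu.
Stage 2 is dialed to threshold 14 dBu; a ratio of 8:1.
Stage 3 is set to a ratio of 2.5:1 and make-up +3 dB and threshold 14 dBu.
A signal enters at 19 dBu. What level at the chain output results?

12 dBu

Stage 1: overshoot 30 dB → 30/1.5 = 20 dB → 9 dBu.
Stage 2: 9 dBu ≤ 14 dBu, so stage 2 doesn't engage; output 9 dBu.
Stage 3: 9 dBu ≤ 14 dBu, so stage 3 doesn't engage; make-up brings it to 12 dBu.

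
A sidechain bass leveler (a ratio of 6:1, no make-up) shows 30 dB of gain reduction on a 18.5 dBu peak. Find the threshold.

-17.5 dBu

Let T be the threshold. Output overshoot = (input overshoot)/R, so -11.5 − T = (18.5 − T)/6.
6·(-11.5 − T) = 18.5 − T → 5·T = -69 − 18.5 = -87.5.
T = -87.5/5 = -17.5 dBu.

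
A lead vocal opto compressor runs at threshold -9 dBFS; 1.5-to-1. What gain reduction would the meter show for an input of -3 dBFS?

The signal is 6 dB above threshold.
After 1.5:1 compression the overshoot becomes 6/1.5 = 4 dB.
So the signal is attenuated by 6 − 4 = 2 dB.

2 dB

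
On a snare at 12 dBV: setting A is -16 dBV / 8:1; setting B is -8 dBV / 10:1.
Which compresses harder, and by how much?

A: GR = 28 − 28/8 = 24.5 dB.
B: GR = 20 − 20/10 = 18 dB.
Difference: 6.5 dB in favour of A.

A, by 6.5 dB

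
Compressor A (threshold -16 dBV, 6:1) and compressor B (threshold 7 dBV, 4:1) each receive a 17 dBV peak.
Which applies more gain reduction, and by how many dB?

A: 33 dB over, compressed to 5.5 dB over, so 27.5 dB of GR.
B: 10 dB over, compressed to 2.5 dB over, so 7.5 dB of GR.
A reduces 20 dB more.

A, by 20 dB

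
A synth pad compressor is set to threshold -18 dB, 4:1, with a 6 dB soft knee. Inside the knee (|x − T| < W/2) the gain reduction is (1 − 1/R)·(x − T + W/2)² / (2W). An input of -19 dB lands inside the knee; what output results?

x − T + W/2 = -19 − (-18) + 3 = 2.
GR = (1 − 1/4) × 2² / 12 = 0.75 × 4 / 12 = 0.25 dB.
Output = -19 − 0.25 = -19.25 dB.

-19.25 dB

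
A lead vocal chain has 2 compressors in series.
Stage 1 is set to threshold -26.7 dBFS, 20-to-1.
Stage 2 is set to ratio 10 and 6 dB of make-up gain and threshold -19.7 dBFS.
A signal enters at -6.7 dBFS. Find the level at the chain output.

Stage 1: overshoot 20 dB → 20/20 = 1 dB → -25.7 dBFS.
Stage 2: below threshold (-25.7 ≤ -19.7); passes unchanged; make-up brings it to -19.7 dBFS.

-19.7 dBFS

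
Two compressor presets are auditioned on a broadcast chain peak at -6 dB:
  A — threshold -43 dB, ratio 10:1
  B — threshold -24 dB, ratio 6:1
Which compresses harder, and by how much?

A, by 18.3 dB

A: overshoot 37 dB → output overshoot 3.7 dB → GR 33.3 dB.
B: overshoot 18 dB → output overshoot 3 dB → GR 15 dB.
Difference: 18.3 dB in favour of A.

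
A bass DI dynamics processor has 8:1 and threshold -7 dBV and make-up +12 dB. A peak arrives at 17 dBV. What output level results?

The input is 24 dB above the -7 dBV threshold.
8:1 compression reduces that to 24/8 = 3 dB over.
So the level is -7 + 3 = -4 dBV; make-up adds 12 dB, giving 8 dBV.

8 dBV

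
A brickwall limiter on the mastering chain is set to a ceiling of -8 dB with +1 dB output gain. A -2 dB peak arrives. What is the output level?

A brickwall limiter is an ∞:1 compressor: any input above the ceiling is clamped to -8 dB.
Output gain then adds 1 dB: -8 + 1 = -7 dB.

-7 dB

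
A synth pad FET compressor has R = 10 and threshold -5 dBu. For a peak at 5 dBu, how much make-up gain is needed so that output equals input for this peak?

The peak compresses to -5 + 10/10 = -4 dBu.
To reach 5 dBu requires 5 − (-4) = 9 dB of make-up.

9 dB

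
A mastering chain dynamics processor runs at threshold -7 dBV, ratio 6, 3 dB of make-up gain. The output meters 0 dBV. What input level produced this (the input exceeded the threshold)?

17 dBV

Stripping the +3 dB make-up gives -3 dBV at the gain stage.
Post-compression overshoot = -3 − (-7) = 4 dB.
Input overshoot = R × output overshoot = 24 dB → input = -7 + 24 = 17 dBV.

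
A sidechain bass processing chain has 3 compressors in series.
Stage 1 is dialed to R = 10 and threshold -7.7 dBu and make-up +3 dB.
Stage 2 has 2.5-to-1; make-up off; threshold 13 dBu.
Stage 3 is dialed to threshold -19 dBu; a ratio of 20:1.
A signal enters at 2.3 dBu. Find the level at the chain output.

-18.235 dBu

Stage 1: 2.3 dBu is 10 dB over -7.7 dBu; at 10:1 that becomes 1 dB over, giving -6.7 dBu; +3 dB make-up → -3.7 dBu.
Stage 2: below threshold (-3.7 ≤ 13); passes unchanged; output -3.7 dBu.
Stage 3: overshoot 15.3 dB → 15.3/20 = 0.765 dB → -18.235 dBu.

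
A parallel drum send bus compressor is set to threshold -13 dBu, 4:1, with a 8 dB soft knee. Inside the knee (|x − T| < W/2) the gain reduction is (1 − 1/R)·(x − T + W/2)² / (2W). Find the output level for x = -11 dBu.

-12.6875 dBu

x − T + W/2 = -11 − (-13) + 4 = 6.
GR = (1 − 1/4) × 6² / 16 = 0.75 × 36 / 16 = 1.6875 dB.
Output = -11 − 1.6875 = -12.6875 dBu.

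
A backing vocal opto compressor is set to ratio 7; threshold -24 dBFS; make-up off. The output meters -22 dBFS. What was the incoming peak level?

The compressed level sits -22 − (-24) = 2 dB over threshold.
Input overshoot = R × output overshoot = 14 dB → input = -24 + 14 = -10 dBFS.

-10 dBFS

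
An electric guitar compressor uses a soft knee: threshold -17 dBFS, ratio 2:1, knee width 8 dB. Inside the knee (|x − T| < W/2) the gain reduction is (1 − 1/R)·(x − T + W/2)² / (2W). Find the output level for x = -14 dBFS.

x − T + W/2 = -14 − (-17) + 4 = 7.
GR = (1 − 1/2) × 7² / 16 = 0.5 × 49 / 16 = 1.53125 dB.
Output = -14 − 1.53125 = -15.53125 dBFS.

-15.53125 dBFS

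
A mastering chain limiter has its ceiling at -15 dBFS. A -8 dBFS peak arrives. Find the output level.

-15 dBFS

A brickwall limiter is an ∞:1 compressor: any input above the ceiling is clamped to -15 dBFS.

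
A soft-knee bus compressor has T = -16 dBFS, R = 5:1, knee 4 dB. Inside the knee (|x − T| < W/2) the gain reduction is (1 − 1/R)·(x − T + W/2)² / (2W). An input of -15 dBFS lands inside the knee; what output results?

-15.9 dBFS

x − T + W/2 = -15 − (-16) + 2 = 3.
GR = (1 − 1/5) × 3² / 8 = 0.8 × 9 / 8 = 0.9 dB.
Output = -15 − 0.9 = -15.9 dBFS.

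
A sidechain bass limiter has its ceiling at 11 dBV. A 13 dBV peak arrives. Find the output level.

11 dBV

A brickwall limiter is an ∞:1 compressor: any input above the ceiling is clamped to 11 dBV.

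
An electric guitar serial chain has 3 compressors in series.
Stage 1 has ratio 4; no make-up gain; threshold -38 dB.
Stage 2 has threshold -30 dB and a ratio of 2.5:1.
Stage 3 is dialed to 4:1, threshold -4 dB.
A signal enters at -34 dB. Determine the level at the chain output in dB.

-37 dB

Stage 1: 4 dB above -38 dB, reduced 4:1 to 1 dB above → -37 dB.
Stage 2: below threshold (-37 ≤ -30); passes unchanged; output -37 dB.
Stage 3: -37 dB ≤ -4 dB, so stage 3 doesn't engage; output -37 dB.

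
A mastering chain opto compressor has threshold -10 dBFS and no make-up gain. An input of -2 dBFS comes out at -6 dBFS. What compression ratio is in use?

Input overshoot = -2 − (-10) = 8 dB; output overshoot = -6 − (-10) = 4 dB.
Ratio = 8 / 4 = 2.

2:1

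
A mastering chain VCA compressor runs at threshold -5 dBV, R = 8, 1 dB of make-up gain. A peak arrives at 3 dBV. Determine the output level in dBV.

Overshoot: 3 − (-5) = 8 dB.
At 8:1 the overshoot is divided by 8, leaving 1 dB above threshold.
That puts the output at -4 dBV; make-up adds 1 dB, giving -3 dBV.

-3 dBV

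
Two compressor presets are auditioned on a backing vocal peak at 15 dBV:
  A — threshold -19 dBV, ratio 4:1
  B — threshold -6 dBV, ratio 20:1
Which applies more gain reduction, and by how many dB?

A: 34 dB over, compressed to 8.5 dB over, so 25.5 dB of GR.
B: 21 dB over, compressed to 1.05 dB over, so 19.95 dB of GR.
A reduces 5.55 dB more.

A, by 5.55 dB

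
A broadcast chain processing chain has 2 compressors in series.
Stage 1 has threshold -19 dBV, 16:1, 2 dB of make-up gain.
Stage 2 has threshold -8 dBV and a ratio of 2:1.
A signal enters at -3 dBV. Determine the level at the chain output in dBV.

Stage 1: overshoot 16 dB → 16/16 = 1 dB → -18 dBV; +2 dB make-up → -16 dBV.
Stage 2: below threshold (-16 ≤ -8); passes unchanged; output -16 dBV.

-16 dBV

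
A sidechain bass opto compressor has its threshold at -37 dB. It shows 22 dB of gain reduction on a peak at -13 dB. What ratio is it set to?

12:1

Input overshoot = -13 − (-37) = 24 dB.
Output overshoot = 24 − 22 = 2 dB.
Ratio = input overshoot / output overshoot = 24 / 2 = 12.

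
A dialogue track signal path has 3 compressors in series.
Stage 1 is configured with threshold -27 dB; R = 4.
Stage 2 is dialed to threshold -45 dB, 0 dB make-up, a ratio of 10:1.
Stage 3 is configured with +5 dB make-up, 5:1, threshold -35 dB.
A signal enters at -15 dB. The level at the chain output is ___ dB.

Stage 1: 12 dB above -27 dB, reduced 4:1 to 3 dB above → -24 dB.
Stage 2: 21 dB above -45 dB, reduced 10:1 to 2.1 dB above → -42.9 dB.
Stage 3: -42.9 dB is at or below the -35 dB threshold — no compression; make-up brings it to -37.9 dB.

-37.9 dB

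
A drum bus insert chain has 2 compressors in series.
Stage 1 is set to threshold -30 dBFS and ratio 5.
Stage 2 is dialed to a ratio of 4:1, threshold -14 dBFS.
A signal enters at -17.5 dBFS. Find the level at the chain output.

-27.5 dBFS

Stage 1: -17.5 dBFS is 12.5 dB over -30 dBFS; at 5:1 that becomes 2.5 dB over, giving -27.5 dBFS.
Stage 2: -27.5 dBFS is at or below the -14 dBFS threshold — no compression; output -27.5 dBFS.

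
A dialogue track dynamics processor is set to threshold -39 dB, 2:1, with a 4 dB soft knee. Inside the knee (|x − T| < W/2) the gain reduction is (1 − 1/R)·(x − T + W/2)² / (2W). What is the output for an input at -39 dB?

-39.25 dB

x − T + W/2 = -39 − (-39) + 2 = 2.
GR = (1 − 1/2) × 2² / 8 = 0.5 × 4 / 8 = 0.25 dB.
Output = -39 − 0.25 = -39.25 dB.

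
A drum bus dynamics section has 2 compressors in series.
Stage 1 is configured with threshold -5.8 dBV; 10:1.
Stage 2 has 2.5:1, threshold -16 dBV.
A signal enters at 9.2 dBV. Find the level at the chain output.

-11.32 dBV

Stage 1: 9.2 dBV is 15 dB over -5.8 dBV; at 10:1 that becomes 1.5 dB over, giving -4.3 dBV.
Stage 2: -4.3 dBV is 11.7 dB over -16 dBV; at 2.5:1 that becomes 4.68 dB over, giving -11.32 dBV.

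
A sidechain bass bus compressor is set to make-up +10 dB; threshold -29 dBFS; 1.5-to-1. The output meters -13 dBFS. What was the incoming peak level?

-20 dBFS

Stripping the +10 dB make-up gives -23 dBFS at the gain stage.
The compressed level sits -23 − (-29) = 6 dB over threshold.
Before 1.5:1 compression the overshoot was 6 × 1.5 = 9 dB, so input = -29 + 9 = -20 dBFS.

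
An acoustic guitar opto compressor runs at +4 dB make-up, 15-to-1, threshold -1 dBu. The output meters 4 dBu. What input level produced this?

14 dBu

Remove make-up: 4 − 4 = 0 dBu.
The compressed level sits 0 − (-1) = 1 dB over threshold.
Before 15:1 compression the overshoot was 1 × 15 = 15 dB, so input = -1 + 15 = 14 dBu.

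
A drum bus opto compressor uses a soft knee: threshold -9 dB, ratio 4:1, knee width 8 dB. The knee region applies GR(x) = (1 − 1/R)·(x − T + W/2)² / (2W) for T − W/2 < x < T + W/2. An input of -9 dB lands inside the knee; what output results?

x − T + W/2 = -9 − (-9) + 4 = 4.
GR = (1 − 1/4) × 4² / 16 = 0.75 × 16 / 16 = 0.75 dB.
Output = -9 − 0.75 = -9.75 dB.

-9.75 dB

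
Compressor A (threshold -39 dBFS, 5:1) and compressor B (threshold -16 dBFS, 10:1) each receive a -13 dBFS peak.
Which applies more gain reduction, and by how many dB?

A, by 18.1 dB

A: overshoot 26 dB → output overshoot 5.2 dB → GR 20.8 dB.
B: overshoot 3 dB → output overshoot 0.3 dB → GR 2.7 dB.
A applies 18.1 dB more gain reduction.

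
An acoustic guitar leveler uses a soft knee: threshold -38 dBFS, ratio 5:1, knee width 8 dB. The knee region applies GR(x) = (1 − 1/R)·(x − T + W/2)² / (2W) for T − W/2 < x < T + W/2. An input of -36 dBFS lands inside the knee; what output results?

x − T + W/2 = -36 − (-38) + 4 = 6.
GR = (1 − 1/5) × 6² / 16 = 0.8 × 36 / 16 = 1.8 dB.
Output = -36 − 1.8 = -37.8 dBFS.

-37.8 dBFS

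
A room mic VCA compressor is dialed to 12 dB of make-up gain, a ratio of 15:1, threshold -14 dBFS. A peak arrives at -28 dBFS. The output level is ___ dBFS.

-16 dBFS

-28 dBFS is 14 dB below the -14 dBFS threshold, so no gain reduction is applied.
Make-up gain adds 12 dB: -28 + 12 = -16 dBFS.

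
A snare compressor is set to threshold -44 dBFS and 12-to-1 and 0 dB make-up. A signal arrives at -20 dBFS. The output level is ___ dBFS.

-20 dBFS sits 24 dB over threshold.
12:1 compression reduces that to 24/12 = 2 dB over.
So the level is -44 + 2 = -42 dBFS.

-42 dBFS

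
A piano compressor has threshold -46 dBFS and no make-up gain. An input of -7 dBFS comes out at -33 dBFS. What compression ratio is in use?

Input overshoot = -7 − (-46) = 39 dB; output overshoot = -33 − (-46) = 13 dB.
Ratio = 39 / 13 = 3.

3:1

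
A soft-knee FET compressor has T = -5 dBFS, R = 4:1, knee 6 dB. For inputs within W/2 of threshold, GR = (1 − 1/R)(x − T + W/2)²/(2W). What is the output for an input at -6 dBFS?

-6.25 dBFS

x − T + W/2 = -6 − (-5) + 3 = 2.
GR = (1 − 1/4) × 2² / 12 = 0.75 × 4 / 12 = 0.25 dB.
Output = -6 − 0.25 = -6.25 dBFS.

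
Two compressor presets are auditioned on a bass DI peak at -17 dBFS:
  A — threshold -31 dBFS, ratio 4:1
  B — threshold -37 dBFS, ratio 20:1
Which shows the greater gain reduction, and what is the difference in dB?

B, by 8.5 dB

A: 14 dB over, compressed to 3.5 dB over, so 10.5 dB of GR.
B: 20 dB over, compressed to 1 dB over, so 19 dB of GR.
B reduces 8.5 dB more.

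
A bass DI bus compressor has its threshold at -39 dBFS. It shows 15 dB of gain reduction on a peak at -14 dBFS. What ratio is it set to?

2.5:1

Input overshoot = -14 − (-39) = 25 dB.
Output overshoot = 25 − 15 = 10 dB.
Ratio = input overshoot / output overshoot = 25 / 10 = 2.5.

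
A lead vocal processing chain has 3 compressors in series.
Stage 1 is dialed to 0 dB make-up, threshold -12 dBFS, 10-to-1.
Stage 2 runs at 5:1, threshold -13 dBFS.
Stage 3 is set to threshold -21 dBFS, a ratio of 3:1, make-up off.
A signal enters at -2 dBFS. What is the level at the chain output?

-18.2 dBFS

Stage 1: -2 dBFS is 10 dB over -12 dBFS; at 10:1 that becomes 1 dB over, giving -11 dBFS.
Stage 2: overshoot 2 dB → 2/5 = 0.4 dB → -12.6 dBFS.
Stage 3: -12.6 dBFS is 8.4 dB over -21 dBFS; at 3:1 that becomes 2.8 dB over, giving -18.2 dBFS.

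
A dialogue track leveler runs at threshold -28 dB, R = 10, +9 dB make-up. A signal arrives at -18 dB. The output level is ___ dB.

-18 dB

-18 dB sits 10 dB over threshold.
The 10 dB excess becomes 1 dB after 10:1 reduction.
So the level is -28 + 1 = -27 dB; make-up adds 9 dB, giving -18 dB.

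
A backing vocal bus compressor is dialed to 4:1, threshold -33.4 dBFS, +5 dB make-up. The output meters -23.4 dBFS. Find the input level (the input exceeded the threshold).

-13.4 dBFS

Before make-up, the level was -23.4 − 5 = -28.4 dBFS.
The compressed level sits -28.4 − (-33.4) = 5 dB over threshold.
Input overshoot = R × output overshoot = 20 dB → input = -33.4 + 20 = -13.4 dBFS.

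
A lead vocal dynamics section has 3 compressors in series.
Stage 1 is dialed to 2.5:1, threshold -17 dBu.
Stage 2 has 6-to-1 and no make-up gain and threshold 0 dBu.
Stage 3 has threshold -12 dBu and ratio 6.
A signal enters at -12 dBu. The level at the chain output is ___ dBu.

Stage 1: 5 dB above -17 dBu, reduced 2.5:1 to 2 dB above → -15 dBu.
Stage 2: below threshold (-15 ≤ 0); passes unchanged; output -15 dBu.
Stage 3: -15 dBu ≤ -12 dBu, so stage 3 doesn't engage; output -15 dBu.

-15 dBu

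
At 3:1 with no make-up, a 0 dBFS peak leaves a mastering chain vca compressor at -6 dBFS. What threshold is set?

-9 dBFS

Input is 9 dB above T (since output overshoot × R = input overshoot: (-6 − T)·3 = 0 − T gives T = -9 dBFS).
Check: -9 + (0 − (-9))/3 = -9 + 3 = -6 dBFS. ✓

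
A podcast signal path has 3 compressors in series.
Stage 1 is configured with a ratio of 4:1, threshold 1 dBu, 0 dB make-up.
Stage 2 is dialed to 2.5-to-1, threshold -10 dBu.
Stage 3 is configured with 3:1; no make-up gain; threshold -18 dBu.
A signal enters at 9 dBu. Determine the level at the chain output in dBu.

Stage 1: 8 dB above 1 dBu, reduced 4:1 to 2 dB above → 3 dBu.
Stage 2: 3 dBu is 13 dB over -10 dBu; at 2.5:1 that becomes 5.2 dB over, giving -4.8 dBu.
Stage 3: 13.2 dB above -18 dBu, reduced 3:1 to 4.4 dB above → -13.6 dBu.

-13.6 dBu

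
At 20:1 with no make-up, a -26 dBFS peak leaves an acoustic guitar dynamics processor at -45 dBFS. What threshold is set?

Gain reduction = -26 − (-45) = 19 dB; output overshoot = GR / (R − 1) = 19 / 19 = 1 dB.
Threshold = output − output overshoot = -45 − 1 = -46 dBFS.

-46 dBFS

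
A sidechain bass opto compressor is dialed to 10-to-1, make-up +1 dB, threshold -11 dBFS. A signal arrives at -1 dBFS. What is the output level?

-1 dBFS sits 10 dB over threshold.
At 10:1 the overshoot is divided by 10, leaving 1 dB above threshold.
Output = -11 + 1 = -10 dBFS; make-up adds 1 dB, giving -9 dBFS.

-9 dBFS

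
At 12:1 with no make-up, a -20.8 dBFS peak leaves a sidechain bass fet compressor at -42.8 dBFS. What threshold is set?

Let T be the threshold. Output overshoot = (input overshoot)/R, so -42.8 − T = (-20.8 − T)/12.
12·(-42.8 − T) = -20.8 − T → 11·T = -513.6 − (-20.8) = -492.8.
T = -492.8/11 = -44.8 dBFS.

-44.8 dBFS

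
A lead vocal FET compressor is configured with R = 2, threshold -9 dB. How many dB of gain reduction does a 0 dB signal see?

4.5 dB

0 dB exceeds the threshold by 9 dB.
At 2:1, output sits 9/2 = 4.5 dB above threshold.
So the signal is attenuated by 9 − 4.5 = 4.5 dB.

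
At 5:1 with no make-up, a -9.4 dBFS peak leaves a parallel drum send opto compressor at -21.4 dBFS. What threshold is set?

Input is 15 dB above T (since output overshoot × R = input overshoot: (-21.4 − T)·5 = -9.4 − T gives T = -24.4 dBFS).
Check: -24.4 + (-9.4 − (-24.4))/5 = -24.4 + 3 = -21.4 dBFS. ✓

-24.4 dBFS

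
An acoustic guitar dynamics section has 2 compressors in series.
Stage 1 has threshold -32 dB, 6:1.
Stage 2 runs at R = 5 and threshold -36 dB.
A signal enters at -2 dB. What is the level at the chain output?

Stage 1: 30 dB above -32 dB, reduced 6:1 to 5 dB above → -27 dB.
Stage 2: overshoot 9 dB → 9/5 = 1.8 dB → -34.2 dB.

-34.2 dB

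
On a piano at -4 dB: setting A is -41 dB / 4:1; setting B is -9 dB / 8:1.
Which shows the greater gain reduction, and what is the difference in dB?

A: 37 dB over, compressed to 9.25 dB over, so 27.75 dB of GR.
B: 5 dB over, compressed to 0.625 dB over, so 4.375 dB of GR.
A applies 23.375 dB more gain reduction.

A, by 23.375 dB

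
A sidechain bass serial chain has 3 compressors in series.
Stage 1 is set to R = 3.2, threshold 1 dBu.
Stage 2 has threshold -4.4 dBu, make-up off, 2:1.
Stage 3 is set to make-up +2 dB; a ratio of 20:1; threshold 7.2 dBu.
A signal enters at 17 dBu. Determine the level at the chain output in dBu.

Stage 1: overshoot 16 dB → 16/3.2 = 5 dB → 6 dBu.
Stage 2: overshoot 10.4 dB → 10.4/2 = 5.2 dB → 0.8 dBu.
Stage 3: 0.8 dBu ≤ 7.2 dBu, so stage 3 doesn't engage; make-up brings it to 2.8 dBu.

2.8 dBu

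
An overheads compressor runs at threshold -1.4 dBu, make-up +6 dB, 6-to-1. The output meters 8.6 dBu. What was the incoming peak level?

Stripping the +6 dB make-up gives 2.6 dBu at the gain stage.
The compressed level sits 2.6 − (-1.4) = 4 dB over threshold.
Before 6:1 compression the overshoot was 4 × 6 = 24 dB, so input = -1.4 + 24 = 22.6 dBu.

22.6 dBu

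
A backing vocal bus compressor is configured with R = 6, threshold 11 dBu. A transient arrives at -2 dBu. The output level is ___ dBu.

-2 dBu is 13 dB below the 11 dBu threshold, so no gain reduction is applied.
Output = input = -2 dBu.

-2 dBu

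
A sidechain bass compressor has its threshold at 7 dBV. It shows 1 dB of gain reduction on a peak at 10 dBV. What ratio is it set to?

1.5:1

Input overshoot = 10 − 7 = 3 dB.
Output overshoot = 3 − 1 = 2 dB.
Ratio = input overshoot / output overshoot = 3 / 2 = 1.5.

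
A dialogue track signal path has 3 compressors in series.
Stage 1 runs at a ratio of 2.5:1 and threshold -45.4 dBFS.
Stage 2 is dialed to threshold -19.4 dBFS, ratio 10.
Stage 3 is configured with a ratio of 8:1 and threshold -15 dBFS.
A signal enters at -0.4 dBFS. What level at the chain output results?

Stage 1: 45 dB above -45.4 dBFS, reduced 2.5:1 to 18 dB above → -27.4 dBFS.
Stage 2: -27.4 dBFS is at or below the -19.4 dBFS threshold — no compression; output -27.4 dBFS.
Stage 3: below threshold (-27.4 ≤ -15); passes unchanged; output -27.4 dBFS.

-27.4 dBFS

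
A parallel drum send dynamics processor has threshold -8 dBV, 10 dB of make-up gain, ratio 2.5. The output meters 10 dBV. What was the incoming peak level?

12 dBV

Before make-up, the level was 10 − 10 = 0 dBV.
The compressed level sits 0 − (-8) = 8 dB over threshold.
Undo the ratio: input overshoot = 8 × 2.5 = 20 dB, giving input = 12 dBV.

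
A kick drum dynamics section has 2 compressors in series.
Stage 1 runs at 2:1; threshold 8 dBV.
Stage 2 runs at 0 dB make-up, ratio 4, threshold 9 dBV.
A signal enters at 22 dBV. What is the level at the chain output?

10.5 dBV

Stage 1: 14 dB above 8 dBV, reduced 2:1 to 7 dB above → 15 dBV.
Stage 2: 6 dB above 9 dBV, reduced 4:1 to 1.5 dB above → 10.5 dBV.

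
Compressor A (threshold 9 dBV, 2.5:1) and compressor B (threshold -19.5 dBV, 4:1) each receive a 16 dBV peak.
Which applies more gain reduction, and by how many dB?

B, by 22.425 dB

A: 7 dB over, compressed to 2.8 dB over, so 4.2 dB of GR.
B: 35.5 dB over, compressed to 8.875 dB over, so 26.625 dB of GR.
B reduces 22.425 dB more.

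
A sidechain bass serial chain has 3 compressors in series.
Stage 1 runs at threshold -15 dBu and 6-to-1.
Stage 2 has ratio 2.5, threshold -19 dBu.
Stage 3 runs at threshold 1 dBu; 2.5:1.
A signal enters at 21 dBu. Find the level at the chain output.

Stage 1: overshoot 36 dB → 36/6 = 6 dB → -9 dBu.
Stage 2: overshoot 10 dB → 10/2.5 = 4 dB → -15 dBu.
Stage 3: below threshold (-15 ≤ 1); passes unchanged; output -15 dBu.

-15 dBu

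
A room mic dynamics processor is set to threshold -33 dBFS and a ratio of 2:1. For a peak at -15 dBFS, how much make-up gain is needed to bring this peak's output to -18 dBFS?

The peak compresses to -33 + 18/2 = -24 dBFS.
To reach -18 dBFS requires -18 − (-24) = 6 dB of make-up.

6 dB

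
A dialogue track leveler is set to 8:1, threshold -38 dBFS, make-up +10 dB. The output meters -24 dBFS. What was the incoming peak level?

Before make-up, the level was -24 − 10 = -34 dBFS.
Post-compression overshoot = -34 − (-38) = 4 dB.
Before 8:1 compression the overshoot was 4 × 8 = 32 dB, so input = -38 + 32 = -6 dBFS.

-6 dBFS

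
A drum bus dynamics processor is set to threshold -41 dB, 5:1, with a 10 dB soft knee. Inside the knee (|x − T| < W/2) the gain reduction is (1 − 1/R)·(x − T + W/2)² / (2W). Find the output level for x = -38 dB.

x − T + W/2 = -38 − (-41) + 5 = 8.
GR = (1 − 1/5) × 8² / 20 = 0.8 × 64 / 20 = 2.56 dB.
Output = -38 − 2.56 = -40.56 dB.

-40.56 dB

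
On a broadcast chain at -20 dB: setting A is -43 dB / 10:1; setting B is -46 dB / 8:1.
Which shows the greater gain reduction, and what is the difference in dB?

A: 23 dB over, compressed to 2.3 dB over, so 20.7 dB of GR.
B: 26 dB over, compressed to 3.25 dB over, so 22.75 dB of GR.
B reduces 2.05 dB more.

B, by 2.05 dB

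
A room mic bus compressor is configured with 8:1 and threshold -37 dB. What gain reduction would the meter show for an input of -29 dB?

7 dB

Overshoot = -29 − (-37) = 8 dB.
A 8:1 ratio leaves 1 dB of that excess.
GR = overshoot in − overshoot out = 8 − 1 = 7 dB.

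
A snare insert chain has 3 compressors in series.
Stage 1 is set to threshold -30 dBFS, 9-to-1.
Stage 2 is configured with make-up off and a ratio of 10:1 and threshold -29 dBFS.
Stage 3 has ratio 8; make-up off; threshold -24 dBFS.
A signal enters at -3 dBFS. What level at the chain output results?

-28.8 dBFS

Stage 1: overshoot 27 dB → 27/9 = 3 dB → -27 dBFS.
Stage 2: overshoot 2 dB → 2/10 = 0.2 dB → -28.8 dBFS.
Stage 3: -28.8 dBFS is at or below the -24 dBFS threshold — no compression; output -28.8 dBFS.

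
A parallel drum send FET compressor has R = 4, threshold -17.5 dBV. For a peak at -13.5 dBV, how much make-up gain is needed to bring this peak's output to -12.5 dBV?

4 dB

Overshoot 4 dB → 4/4 = 1 dB after compression, so the compressed level is -17.5 + 1 = -16.5 dBV.
Make-up = target − compressed = -12.5 − (-16.5) = 4 dB.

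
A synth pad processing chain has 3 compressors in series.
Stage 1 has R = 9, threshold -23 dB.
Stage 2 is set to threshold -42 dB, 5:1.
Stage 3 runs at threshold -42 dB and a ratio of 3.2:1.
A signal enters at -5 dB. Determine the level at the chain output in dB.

Stage 1: -5 dB is 18 dB over -23 dB; at 9:1 that becomes 2 dB over, giving -21 dB.
Stage 2: overshoot 21 dB → 21/5 = 4.2 dB → -37.8 dB.
Stage 3: -37.8 dB is 4.2 dB over -42 dB; at 3.2:1 that becomes 1.3125 dB over, giving -40.6875 dB.

-40.6875 dB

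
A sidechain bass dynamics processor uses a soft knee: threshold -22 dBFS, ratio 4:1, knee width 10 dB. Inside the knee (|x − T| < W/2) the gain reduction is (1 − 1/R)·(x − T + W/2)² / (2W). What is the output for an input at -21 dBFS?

x − T + W/2 = -21 − (-22) + 5 = 6.
GR = (1 − 1/4) × 6² / 20 = 0.75 × 36 / 20 = 1.35 dB.
Output = -21 − 1.35 = -22.35 dBFS.

-22.35 dBFS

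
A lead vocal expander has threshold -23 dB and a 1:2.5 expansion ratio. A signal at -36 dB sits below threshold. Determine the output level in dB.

-55.5 dB

The input is 13 dB below the -23 dB threshold.
A 1:2.5 expander multiplies undershoot by 2.5: 13 × 2.5 = 32.5 dB below threshold.
Output = -23 − 32.5 = -55.5 dB.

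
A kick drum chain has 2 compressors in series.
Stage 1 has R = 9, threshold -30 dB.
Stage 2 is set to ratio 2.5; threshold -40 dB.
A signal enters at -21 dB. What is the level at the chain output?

-35.6 dB

Stage 1: overshoot 9 dB → 9/9 = 1 dB → -29 dB.
Stage 2: overshoot 11 dB → 11/2.5 = 4.4 dB → -35.6 dB.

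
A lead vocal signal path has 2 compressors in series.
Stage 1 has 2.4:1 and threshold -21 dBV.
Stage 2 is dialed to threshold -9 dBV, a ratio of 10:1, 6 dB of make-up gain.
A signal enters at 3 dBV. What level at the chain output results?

Stage 1: overshoot 24 dB → 24/2.4 = 10 dB → -11 dBV.
Stage 2: below threshold (-11 ≤ -9); passes unchanged; make-up brings it to -5 dBV.

-5 dBV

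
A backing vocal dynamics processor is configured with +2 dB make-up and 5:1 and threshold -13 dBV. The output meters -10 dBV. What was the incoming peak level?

-8 dBV

Before make-up, the level was -10 − 2 = -12 dBV.
That's 1 dB above the -13 dBV threshold.
Input overshoot = R × output overshoot = 5 dB → input = -13 + 5 = -8 dBV.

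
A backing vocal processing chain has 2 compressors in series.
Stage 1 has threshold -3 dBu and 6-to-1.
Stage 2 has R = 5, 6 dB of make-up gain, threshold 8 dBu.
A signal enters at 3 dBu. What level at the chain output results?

Stage 1: overshoot 6 dB → 6/6 = 1 dB → -2 dBu.
Stage 2: below threshold (-2 ≤ 8); passes unchanged; make-up brings it to 4 dBu.

4 dBu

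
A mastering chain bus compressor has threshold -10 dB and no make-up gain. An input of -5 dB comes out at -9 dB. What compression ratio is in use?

Input overshoot = -5 − (-10) = 5 dB; output overshoot = -9 − (-10) = 1 dB.
Ratio = 5 / 1 = 5.

5:1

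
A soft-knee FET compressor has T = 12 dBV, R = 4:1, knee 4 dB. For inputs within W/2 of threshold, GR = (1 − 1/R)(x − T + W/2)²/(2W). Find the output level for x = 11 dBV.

x − T + W/2 = 11 − 12 + 2 = 1.
GR = (1 − 1/4) × 1² / 8 = 0.75 × 1 / 8 = 0.09375 dB.
Output = 11 − 0.09375 = 10.90625 dBV.

10.90625 dBV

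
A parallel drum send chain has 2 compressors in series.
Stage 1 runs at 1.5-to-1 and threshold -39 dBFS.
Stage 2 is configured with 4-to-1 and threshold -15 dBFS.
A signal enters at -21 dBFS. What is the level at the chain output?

-27 dBFS

Stage 1: -21 dBFS is 18 dB over -39 dBFS; at 1.5:1 that becomes 12 dB over, giving -27 dBFS.
Stage 2: -27 dBFS is at or below the -15 dBFS threshold — no compression; output -27 dBFS.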